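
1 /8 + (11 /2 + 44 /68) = 853 /136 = 6.27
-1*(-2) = 2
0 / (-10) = 0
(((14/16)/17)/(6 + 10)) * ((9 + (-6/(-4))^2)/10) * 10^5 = 196875/544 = 361.90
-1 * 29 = -29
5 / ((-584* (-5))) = 1 / 584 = 0.00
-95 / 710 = -19 / 142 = -0.13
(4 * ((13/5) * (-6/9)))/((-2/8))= 416/15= 27.73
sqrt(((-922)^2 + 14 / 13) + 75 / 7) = 3* sqrt(782182583) / 91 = 922.01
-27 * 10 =-270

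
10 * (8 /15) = 16 /3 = 5.33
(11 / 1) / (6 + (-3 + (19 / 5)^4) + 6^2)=6875 / 154696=0.04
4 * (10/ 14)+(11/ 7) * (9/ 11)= 29/ 7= 4.14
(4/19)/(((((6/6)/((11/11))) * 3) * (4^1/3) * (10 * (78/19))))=1/780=0.00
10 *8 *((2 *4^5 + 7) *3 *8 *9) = 35510400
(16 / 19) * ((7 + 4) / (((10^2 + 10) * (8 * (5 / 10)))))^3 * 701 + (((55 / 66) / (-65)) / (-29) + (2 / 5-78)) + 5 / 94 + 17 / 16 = -308952356393 / 4039932000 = -76.47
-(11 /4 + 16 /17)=-251 /68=-3.69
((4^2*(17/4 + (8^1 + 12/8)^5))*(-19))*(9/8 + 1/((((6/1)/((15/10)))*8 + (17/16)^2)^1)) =-3687517541305/135696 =-27174843.34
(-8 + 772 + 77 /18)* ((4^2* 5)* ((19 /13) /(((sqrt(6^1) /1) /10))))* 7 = 367851400* sqrt(6) /351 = 2567088.98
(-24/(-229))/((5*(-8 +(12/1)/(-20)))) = -24/9847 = -0.00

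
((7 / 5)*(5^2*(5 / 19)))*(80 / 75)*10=5600 / 57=98.25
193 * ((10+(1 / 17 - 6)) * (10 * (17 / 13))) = 133170 / 13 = 10243.85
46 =46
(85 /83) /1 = 85 /83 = 1.02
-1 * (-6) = 6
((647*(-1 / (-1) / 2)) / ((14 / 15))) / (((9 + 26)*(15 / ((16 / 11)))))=2588 / 2695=0.96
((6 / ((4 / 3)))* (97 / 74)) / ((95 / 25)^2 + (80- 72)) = 7275 / 27676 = 0.26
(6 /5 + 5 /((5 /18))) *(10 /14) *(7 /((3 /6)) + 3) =1632 /7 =233.14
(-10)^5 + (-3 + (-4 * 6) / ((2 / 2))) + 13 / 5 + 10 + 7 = -500037 / 5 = -100007.40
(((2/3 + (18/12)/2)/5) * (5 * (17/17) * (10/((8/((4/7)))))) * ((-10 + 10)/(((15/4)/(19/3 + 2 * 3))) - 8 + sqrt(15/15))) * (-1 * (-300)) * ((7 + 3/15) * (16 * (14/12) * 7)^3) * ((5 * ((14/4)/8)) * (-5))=1120018480000/3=373339493333.33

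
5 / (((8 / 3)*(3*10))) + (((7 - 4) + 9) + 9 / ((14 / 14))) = 337 / 16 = 21.06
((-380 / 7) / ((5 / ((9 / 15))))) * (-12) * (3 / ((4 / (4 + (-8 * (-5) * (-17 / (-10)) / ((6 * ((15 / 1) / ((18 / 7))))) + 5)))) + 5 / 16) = 815841 / 1225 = 665.99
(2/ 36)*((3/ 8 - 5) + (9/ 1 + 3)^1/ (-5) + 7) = -1/ 720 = -0.00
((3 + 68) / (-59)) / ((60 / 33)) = -0.66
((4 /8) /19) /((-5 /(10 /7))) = -1 /133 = -0.01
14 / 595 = 2 / 85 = 0.02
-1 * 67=-67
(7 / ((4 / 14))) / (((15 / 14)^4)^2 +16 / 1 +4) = 36156831872 / 32078671745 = 1.13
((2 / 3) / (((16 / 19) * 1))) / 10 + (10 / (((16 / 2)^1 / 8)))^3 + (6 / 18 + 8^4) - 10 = 406913 / 80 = 5086.41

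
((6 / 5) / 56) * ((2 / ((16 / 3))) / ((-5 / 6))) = -0.01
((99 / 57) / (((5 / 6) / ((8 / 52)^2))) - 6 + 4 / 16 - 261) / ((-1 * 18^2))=0.82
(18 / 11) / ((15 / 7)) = 0.76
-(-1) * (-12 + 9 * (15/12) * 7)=267/4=66.75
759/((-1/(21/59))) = -15939/59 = -270.15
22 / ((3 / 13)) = 286 / 3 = 95.33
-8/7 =-1.14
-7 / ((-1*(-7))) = -1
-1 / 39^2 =-1 / 1521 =-0.00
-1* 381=-381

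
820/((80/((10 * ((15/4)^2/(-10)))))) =-9225/64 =-144.14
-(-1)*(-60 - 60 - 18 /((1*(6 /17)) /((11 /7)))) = -200.14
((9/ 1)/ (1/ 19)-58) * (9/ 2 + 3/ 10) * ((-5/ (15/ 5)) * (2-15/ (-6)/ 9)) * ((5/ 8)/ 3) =-23165/ 54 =-428.98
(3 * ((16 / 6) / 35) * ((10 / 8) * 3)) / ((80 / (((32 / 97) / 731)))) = 12 / 2481745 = 0.00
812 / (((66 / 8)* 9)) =3248 / 297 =10.94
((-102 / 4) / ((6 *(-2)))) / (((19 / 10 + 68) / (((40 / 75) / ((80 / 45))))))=17 / 1864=0.01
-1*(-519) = 519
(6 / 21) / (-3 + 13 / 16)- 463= -113467 / 245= -463.13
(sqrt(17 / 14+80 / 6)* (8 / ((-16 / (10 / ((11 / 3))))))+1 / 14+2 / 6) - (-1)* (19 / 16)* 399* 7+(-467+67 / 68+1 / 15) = 27142893 / 9520 - 5* sqrt(25662) / 154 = 2845.94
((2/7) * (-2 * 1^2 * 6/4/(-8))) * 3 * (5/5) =9/28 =0.32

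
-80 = -80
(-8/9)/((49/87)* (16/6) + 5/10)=-0.44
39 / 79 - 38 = -2963 / 79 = -37.51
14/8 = 7/4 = 1.75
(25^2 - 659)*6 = -204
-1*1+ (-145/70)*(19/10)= -691/140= -4.94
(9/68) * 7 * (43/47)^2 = 116487/150212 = 0.78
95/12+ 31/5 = 847/60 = 14.12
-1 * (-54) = 54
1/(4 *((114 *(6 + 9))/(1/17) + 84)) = 1/116616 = 0.00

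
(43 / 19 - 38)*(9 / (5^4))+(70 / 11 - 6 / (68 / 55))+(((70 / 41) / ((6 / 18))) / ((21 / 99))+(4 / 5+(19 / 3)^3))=1376508881377 / 4916463750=279.98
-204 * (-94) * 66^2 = 83530656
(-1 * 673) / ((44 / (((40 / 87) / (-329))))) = 6730 / 314853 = 0.02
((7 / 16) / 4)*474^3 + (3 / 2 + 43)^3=23472335 / 2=11736167.50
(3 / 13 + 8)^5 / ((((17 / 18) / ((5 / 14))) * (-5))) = -126229655763 / 44183867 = -2856.92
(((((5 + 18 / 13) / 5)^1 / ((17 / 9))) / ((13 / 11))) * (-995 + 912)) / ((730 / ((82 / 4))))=-27962451 / 20972900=-1.33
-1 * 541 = -541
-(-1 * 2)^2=-4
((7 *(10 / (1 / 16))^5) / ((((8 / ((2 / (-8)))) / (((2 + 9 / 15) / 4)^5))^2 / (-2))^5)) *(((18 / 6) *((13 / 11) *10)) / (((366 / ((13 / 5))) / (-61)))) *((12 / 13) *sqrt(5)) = 0.00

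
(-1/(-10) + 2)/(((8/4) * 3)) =7/20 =0.35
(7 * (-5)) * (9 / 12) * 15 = -1575 / 4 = -393.75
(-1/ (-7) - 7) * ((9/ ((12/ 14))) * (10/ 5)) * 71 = -10224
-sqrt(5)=-2.24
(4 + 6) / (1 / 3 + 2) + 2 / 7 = 32 / 7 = 4.57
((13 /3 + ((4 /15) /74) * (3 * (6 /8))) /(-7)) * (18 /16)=-14457 /20720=-0.70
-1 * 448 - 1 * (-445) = -3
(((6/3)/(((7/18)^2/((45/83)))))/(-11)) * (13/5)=-75816/44737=-1.69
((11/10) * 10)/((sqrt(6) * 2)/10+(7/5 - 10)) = -2365/1843 - 55 * sqrt(6)/1843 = -1.36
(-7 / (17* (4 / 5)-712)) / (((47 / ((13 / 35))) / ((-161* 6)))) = -2093 / 27354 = -0.08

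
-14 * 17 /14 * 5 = -85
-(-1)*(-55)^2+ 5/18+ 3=54509/18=3028.28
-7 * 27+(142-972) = -1019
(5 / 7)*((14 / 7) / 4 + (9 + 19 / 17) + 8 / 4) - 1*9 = 3 / 238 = 0.01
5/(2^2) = 5/4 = 1.25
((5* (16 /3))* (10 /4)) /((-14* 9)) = -100 /189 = -0.53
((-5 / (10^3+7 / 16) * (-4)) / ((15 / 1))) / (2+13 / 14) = 896 / 1968861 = 0.00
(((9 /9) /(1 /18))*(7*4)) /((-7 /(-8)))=576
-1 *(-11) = 11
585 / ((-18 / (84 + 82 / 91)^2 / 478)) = -71330835820 / 637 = -111979334.10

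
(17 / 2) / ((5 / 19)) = 323 / 10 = 32.30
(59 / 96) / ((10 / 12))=59 / 80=0.74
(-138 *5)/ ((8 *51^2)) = -115/ 3468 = -0.03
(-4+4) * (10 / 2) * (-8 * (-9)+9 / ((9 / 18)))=0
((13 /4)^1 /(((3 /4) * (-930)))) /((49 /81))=-117 /15190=-0.01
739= 739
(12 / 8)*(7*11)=231 / 2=115.50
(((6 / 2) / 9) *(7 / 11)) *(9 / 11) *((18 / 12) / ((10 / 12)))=189 / 605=0.31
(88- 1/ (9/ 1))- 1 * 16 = 647/ 9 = 71.89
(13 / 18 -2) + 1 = -5 / 18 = -0.28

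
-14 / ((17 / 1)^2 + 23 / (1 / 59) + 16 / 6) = -21 / 2473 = -0.01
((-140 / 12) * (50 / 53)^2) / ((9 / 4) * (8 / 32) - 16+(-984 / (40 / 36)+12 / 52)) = 91000000 / 7894742253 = 0.01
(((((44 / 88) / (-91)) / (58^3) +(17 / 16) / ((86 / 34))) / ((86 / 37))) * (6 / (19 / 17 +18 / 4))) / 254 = 1584206319 / 2084663725508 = 0.00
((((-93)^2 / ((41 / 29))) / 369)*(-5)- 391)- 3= -476.89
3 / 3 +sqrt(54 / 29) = 1 +3 * sqrt(174) / 29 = 2.36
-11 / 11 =-1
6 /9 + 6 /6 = 5 /3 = 1.67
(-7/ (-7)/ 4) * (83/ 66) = 83/ 264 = 0.31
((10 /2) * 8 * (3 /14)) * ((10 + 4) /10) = 12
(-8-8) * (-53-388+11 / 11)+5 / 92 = 647685 / 92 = 7040.05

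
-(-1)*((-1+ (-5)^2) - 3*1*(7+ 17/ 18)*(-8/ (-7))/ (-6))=1798/ 63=28.54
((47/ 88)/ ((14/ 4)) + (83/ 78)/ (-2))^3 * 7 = -11836763639/ 30949806888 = -0.38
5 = 5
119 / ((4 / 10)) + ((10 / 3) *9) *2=715 / 2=357.50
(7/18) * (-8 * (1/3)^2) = -28/81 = -0.35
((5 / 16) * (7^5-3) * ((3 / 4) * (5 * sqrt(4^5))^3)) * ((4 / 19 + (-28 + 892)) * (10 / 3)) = 882949376000000 / 19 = 46471019789473.68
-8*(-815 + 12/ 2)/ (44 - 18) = 3236/ 13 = 248.92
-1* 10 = -10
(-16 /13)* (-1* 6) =96 /13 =7.38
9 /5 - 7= -26 /5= -5.20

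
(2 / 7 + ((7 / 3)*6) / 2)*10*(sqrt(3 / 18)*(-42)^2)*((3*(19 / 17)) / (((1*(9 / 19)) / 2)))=303240*sqrt(6)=742783.27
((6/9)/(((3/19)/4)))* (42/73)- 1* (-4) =3004/219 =13.72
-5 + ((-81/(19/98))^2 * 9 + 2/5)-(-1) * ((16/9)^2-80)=229666264517/146205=1570850.96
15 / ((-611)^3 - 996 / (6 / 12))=-15 / 228101123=-0.00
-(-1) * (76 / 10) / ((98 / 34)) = 646 / 245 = 2.64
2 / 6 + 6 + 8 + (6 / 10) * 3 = 242 / 15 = 16.13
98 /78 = 49 /39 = 1.26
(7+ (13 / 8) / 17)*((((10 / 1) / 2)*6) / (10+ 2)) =4825 / 272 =17.74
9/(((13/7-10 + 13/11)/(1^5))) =-693/536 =-1.29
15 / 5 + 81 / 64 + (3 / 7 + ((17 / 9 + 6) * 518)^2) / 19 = 605977291813 / 689472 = 878900.51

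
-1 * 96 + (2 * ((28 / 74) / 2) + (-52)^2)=96510 / 37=2608.38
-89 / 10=-8.90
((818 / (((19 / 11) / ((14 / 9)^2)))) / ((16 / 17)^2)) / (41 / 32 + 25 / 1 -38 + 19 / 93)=-112.35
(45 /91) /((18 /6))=15 /91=0.16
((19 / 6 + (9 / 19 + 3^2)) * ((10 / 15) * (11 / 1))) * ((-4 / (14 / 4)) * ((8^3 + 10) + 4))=-66701008 / 1197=-55723.48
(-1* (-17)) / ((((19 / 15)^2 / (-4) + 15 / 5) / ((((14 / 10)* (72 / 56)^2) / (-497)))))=-247860 / 8137381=-0.03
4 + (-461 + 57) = -400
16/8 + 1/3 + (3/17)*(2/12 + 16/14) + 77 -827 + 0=-533669/714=-747.44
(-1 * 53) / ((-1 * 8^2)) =53 / 64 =0.83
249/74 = 3.36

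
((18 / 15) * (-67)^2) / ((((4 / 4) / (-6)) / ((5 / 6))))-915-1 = -27850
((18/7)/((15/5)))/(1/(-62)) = -372/7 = -53.14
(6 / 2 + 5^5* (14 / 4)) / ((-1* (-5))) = 21881 / 10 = 2188.10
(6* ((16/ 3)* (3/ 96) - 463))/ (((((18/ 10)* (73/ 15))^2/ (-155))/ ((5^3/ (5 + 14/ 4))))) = 67255468750/ 815337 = 82487.94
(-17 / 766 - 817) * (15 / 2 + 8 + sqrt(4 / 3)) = -19401009 / 1532 - 208613 * sqrt(3) / 383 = -13607.26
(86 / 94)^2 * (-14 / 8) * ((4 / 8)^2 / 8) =-12943 / 282752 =-0.05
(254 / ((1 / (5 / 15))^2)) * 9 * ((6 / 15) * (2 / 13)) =1016 / 65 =15.63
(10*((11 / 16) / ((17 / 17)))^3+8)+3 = 29183 / 2048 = 14.25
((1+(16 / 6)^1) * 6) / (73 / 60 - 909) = -0.02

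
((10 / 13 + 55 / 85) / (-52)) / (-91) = 313 / 1045772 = 0.00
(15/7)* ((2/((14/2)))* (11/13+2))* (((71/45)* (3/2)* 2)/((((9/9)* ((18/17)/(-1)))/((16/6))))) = -357272/17199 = -20.77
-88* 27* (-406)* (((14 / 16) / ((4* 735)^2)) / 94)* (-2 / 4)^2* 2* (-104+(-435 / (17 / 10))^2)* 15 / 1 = 13560051681 / 26622680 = 509.34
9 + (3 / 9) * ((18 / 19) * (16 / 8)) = 183 / 19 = 9.63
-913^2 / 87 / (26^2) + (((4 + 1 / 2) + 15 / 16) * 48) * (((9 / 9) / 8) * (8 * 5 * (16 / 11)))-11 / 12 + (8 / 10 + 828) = 2193011902 / 808665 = 2711.89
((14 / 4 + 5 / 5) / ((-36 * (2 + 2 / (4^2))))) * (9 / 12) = -3 / 68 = -0.04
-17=-17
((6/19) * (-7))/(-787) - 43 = -43.00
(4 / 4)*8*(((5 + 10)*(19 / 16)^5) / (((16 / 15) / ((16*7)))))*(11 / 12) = 14299471725 / 524288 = 27274.08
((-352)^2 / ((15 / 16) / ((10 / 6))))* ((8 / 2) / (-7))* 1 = -7929856 / 63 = -125870.73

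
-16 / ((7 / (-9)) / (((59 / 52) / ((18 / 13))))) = 118 / 7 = 16.86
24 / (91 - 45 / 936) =832 / 3153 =0.26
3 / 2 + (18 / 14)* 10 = 14.36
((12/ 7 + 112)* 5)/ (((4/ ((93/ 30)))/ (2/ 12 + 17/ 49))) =931519/ 4116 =226.32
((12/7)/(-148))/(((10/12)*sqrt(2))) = -9*sqrt(2)/1295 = -0.01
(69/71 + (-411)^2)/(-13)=-11993460/923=-12994.00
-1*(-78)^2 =-6084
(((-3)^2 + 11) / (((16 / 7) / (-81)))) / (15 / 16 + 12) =-54.78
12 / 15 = 4 / 5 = 0.80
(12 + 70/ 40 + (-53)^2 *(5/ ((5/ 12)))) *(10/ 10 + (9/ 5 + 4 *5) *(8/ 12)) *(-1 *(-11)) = 345715381/ 60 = 5761923.02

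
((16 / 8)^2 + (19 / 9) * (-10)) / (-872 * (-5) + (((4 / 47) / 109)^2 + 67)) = -4041749866 / 1045684674891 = -0.00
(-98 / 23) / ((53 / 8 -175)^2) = -6272 / 41731407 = -0.00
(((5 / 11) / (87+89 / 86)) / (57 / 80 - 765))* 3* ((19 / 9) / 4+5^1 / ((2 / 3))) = -2485400 / 15276150549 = -0.00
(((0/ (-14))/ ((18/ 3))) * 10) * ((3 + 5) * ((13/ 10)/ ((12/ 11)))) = 0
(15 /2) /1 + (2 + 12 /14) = 145 /14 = 10.36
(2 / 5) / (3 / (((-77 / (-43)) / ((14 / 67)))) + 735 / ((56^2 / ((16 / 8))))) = 0.49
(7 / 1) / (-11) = -7 / 11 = -0.64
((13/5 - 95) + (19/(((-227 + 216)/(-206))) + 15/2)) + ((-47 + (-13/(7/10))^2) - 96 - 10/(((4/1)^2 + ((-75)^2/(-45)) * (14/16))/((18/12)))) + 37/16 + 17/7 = 5129199283/10736880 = 477.72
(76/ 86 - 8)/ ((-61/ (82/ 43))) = 25092/ 112789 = 0.22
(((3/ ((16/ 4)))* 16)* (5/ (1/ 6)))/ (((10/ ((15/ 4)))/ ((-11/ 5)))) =-297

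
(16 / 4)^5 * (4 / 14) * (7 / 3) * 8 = 16384 / 3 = 5461.33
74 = 74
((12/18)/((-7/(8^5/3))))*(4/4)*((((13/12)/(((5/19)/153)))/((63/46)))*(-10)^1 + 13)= 6311378944/1323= 4770505.63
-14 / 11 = -1.27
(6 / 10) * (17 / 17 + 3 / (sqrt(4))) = 1.50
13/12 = 1.08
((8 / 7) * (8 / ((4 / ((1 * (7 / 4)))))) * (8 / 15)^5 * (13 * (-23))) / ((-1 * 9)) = 39190528 / 6834375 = 5.73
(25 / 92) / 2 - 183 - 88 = -49839 / 184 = -270.86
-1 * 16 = -16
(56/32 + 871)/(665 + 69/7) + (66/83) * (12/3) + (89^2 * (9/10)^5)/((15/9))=137763324566651/49011500000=2810.84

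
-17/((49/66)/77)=-12342/7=-1763.14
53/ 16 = 3.31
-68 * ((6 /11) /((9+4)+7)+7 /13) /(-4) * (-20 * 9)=-247554 /143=-1731.15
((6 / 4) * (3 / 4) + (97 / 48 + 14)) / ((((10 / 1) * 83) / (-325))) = -53495 / 7968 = -6.71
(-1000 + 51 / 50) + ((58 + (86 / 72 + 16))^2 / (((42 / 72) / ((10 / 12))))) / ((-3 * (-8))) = -1802842843 / 2721600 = -662.42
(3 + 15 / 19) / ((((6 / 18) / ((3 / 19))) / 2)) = 1296 / 361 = 3.59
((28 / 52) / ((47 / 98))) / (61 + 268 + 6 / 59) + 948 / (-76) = -2810948513 / 225411953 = -12.47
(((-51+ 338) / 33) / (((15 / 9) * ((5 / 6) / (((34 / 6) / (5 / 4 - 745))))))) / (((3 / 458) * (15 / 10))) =-300448 / 61875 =-4.86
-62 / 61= -1.02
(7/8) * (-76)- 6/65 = -8657/130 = -66.59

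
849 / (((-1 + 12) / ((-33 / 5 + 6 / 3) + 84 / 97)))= -1537539 / 5335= -288.20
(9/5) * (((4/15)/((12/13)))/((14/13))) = 169/350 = 0.48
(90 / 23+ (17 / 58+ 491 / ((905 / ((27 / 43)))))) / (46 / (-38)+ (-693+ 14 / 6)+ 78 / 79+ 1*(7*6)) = -1062874174209 / 151686102702110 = -0.01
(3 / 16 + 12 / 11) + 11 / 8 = 467 / 176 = 2.65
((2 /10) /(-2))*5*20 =-10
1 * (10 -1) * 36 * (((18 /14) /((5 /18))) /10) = 149.97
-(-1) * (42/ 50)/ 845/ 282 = 0.00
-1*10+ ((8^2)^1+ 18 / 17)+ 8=1072 / 17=63.06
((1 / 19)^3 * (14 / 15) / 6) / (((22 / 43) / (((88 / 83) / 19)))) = 1204 / 486748935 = 0.00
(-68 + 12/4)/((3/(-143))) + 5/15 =9296/3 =3098.67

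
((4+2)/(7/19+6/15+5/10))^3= 1481544000/13997521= 105.84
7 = 7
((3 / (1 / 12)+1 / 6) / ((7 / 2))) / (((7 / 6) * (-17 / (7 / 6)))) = -31 / 51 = -0.61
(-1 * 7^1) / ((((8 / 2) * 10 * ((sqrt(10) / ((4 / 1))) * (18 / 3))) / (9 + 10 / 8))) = -287 * sqrt(10) / 2400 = -0.38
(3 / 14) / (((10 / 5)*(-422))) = -3 / 11816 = -0.00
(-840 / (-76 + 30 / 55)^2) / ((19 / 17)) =-86394 / 654455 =-0.13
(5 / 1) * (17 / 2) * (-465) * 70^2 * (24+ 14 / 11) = -26920477500 / 11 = -2447316136.36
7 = 7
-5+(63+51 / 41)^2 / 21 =2253817 / 11767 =191.54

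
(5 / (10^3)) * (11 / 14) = 11 / 2800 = 0.00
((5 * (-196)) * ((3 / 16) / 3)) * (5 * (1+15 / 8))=-28175 / 32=-880.47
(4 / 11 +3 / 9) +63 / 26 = 3.12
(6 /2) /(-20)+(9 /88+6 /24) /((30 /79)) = 2053 /2640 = 0.78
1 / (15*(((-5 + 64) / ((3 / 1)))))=1 / 295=0.00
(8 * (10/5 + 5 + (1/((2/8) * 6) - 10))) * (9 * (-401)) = 67368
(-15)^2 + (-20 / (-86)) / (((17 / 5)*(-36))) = 2960525 / 13158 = 225.00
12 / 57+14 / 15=326 / 285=1.14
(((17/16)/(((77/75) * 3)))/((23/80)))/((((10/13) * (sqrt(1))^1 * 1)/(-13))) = -71825/3542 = -20.28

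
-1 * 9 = -9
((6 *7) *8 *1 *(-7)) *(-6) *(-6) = -84672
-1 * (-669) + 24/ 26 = 8709/ 13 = 669.92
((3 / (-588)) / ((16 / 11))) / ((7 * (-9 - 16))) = 11 / 548800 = 0.00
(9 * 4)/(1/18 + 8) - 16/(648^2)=17005967/3805380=4.47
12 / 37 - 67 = -2467 / 37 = -66.68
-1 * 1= -1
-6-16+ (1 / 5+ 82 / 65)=-267 / 13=-20.54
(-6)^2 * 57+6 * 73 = 2490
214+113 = 327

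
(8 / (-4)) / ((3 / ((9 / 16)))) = -0.38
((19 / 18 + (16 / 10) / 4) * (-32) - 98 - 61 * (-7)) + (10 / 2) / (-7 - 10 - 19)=282.28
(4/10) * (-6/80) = -3/100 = -0.03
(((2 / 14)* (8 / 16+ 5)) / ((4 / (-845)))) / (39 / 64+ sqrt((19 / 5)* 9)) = 4833400 / 1616559 - 4759040* sqrt(95) / 1616559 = -25.70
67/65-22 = -20.97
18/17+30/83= 2004/1411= 1.42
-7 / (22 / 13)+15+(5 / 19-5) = 6.13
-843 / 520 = -1.62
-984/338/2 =-246/169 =-1.46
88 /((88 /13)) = 13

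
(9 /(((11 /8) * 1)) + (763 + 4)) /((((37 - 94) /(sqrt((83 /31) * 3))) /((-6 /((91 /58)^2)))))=57248552 * sqrt(7719) /53652599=93.75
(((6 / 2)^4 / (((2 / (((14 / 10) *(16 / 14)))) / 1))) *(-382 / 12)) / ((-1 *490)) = 4.21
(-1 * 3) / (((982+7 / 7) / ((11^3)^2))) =-5314683 / 983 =-5406.60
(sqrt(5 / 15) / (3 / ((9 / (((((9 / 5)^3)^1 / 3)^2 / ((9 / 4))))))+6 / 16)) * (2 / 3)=250000 * sqrt(3) / 1051731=0.41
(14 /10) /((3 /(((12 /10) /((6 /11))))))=77 /75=1.03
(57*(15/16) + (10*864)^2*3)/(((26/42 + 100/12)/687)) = 51694561736685/3008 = 17185692066.72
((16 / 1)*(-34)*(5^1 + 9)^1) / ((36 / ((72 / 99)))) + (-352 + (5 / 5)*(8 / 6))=-49948 / 99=-504.53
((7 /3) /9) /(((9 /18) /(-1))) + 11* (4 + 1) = 1471 /27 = 54.48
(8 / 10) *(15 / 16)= 3 / 4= 0.75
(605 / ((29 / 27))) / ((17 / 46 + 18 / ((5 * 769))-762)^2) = 511007754361500 / 526246949030990261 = 0.00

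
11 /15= 0.73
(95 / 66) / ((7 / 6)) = 95 / 77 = 1.23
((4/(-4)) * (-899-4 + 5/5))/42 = 451/21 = 21.48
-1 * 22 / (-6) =11 / 3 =3.67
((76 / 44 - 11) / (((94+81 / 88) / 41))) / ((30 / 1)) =-5576 / 41765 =-0.13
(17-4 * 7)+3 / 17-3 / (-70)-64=-88989 / 1190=-74.78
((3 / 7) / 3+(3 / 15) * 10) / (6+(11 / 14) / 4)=120 / 347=0.35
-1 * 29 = -29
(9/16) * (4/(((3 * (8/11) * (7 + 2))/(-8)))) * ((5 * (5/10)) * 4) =-55/6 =-9.17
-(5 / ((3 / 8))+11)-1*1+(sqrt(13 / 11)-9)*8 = -88.64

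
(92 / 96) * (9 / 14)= 0.62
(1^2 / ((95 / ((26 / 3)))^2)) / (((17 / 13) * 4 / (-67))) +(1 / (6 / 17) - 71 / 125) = 29808299 / 13808250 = 2.16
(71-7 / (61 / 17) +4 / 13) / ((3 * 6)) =27500 / 7137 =3.85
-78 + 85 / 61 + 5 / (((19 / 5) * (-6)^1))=-534247 / 6954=-76.83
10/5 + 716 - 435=283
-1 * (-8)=8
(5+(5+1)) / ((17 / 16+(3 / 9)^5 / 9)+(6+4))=384912 / 387115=0.99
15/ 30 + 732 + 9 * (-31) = 907/ 2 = 453.50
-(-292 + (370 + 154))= -232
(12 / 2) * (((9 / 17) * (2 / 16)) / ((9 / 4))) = 3 / 17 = 0.18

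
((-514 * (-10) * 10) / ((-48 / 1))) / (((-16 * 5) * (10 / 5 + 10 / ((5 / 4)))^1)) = 257 / 192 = 1.34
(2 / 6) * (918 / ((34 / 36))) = 324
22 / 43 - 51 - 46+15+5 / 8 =-27817 / 344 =-80.86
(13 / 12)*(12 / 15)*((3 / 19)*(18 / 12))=39 / 190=0.21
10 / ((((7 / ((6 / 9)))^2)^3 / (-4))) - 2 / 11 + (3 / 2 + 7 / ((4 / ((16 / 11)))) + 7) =20498046599 / 1886854662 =10.86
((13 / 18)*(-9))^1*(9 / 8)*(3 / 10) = -351 / 160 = -2.19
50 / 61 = 0.82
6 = 6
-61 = -61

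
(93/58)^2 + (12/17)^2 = 2983977/972196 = 3.07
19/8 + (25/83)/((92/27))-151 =-2268451/15272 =-148.54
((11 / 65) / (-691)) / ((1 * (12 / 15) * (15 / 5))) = -11 / 107796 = -0.00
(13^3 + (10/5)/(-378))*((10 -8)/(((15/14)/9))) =1660928/45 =36909.51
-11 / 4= -2.75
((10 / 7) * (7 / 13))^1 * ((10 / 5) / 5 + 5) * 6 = 324 / 13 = 24.92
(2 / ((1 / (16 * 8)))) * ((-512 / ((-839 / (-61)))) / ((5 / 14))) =-111935488 / 4195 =-26683.07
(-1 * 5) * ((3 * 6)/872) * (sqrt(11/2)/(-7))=0.03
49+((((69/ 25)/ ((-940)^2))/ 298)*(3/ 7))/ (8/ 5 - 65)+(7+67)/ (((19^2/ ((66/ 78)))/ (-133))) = 18711922579928871/ 721599512452000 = 25.93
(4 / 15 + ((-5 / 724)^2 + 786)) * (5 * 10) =30910660595 / 786264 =39313.34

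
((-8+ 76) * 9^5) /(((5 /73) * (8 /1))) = 73279809 /10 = 7327980.90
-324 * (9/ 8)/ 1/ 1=-729/ 2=-364.50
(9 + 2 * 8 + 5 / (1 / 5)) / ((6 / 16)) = 400 / 3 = 133.33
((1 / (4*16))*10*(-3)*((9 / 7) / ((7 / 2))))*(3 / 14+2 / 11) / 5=-1647 / 120736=-0.01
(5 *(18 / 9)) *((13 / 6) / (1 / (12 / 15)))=52 / 3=17.33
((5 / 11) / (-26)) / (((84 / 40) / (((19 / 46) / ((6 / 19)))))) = -9025 / 828828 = -0.01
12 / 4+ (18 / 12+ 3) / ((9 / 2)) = 4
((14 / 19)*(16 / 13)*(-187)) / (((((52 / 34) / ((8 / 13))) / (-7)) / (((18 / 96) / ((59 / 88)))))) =328988352 / 2462837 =133.58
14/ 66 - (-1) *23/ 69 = 6/ 11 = 0.55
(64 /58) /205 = 32 /5945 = 0.01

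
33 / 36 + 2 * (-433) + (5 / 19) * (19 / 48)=-864.98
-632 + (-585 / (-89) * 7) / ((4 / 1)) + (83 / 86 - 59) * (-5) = -5056581 / 15308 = -330.32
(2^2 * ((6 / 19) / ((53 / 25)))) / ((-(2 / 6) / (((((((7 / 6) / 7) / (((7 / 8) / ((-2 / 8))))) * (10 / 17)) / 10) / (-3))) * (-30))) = 20 / 359499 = 0.00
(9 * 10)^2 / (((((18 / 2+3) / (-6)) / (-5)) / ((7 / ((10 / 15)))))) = 212625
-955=-955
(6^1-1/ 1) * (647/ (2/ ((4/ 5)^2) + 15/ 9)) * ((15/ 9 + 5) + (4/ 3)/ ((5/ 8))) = 683232/ 115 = 5941.15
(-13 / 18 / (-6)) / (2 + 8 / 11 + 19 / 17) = 0.03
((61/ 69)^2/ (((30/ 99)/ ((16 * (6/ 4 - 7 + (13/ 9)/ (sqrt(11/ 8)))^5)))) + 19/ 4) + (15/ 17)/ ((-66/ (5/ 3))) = -6123137854894531/ 19471014090 + 3094697694584977 * sqrt(22)/ 56695011615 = -58448.14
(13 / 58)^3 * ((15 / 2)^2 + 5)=538265 / 780448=0.69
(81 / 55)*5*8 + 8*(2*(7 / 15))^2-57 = 21973 / 2475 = 8.88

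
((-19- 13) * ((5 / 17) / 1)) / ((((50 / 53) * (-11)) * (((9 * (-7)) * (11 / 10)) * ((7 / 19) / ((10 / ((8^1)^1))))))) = -40280 / 907137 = -0.04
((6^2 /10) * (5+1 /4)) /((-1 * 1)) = -189 /10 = -18.90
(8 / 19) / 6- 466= -26558 / 57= -465.93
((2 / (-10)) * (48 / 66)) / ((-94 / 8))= 32 / 2585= 0.01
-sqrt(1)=-1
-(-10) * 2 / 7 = 20 / 7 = 2.86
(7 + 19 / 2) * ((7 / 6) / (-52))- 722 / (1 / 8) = -1201485 / 208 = -5776.37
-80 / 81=-0.99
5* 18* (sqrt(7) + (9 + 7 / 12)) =90* sqrt(7) + 1725 / 2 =1100.62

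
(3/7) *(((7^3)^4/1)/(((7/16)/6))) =81352871712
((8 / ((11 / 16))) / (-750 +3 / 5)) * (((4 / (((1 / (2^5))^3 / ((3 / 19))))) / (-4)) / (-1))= -20971520 / 261041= -80.34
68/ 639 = 0.11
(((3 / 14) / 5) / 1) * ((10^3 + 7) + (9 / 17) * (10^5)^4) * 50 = 13500000000000000256785 / 119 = 113445378151260506359.54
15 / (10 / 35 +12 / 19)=1995 / 122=16.35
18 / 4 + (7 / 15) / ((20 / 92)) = 997 / 150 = 6.65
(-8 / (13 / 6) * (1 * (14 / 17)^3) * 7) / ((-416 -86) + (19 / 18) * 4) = 9261 / 319345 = 0.03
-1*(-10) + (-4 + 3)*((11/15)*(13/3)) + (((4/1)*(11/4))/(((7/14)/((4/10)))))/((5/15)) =299/9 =33.22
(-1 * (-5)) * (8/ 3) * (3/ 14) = 20/ 7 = 2.86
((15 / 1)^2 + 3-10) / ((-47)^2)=218 / 2209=0.10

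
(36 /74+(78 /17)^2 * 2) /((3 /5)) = 70.98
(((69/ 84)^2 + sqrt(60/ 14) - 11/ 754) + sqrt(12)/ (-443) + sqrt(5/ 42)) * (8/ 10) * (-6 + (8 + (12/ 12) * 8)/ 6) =-4 * sqrt(210)/ 9 - 195121/ 110838 + 16 * sqrt(3)/ 1329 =-8.18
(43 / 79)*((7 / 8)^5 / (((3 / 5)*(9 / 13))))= 46975565 / 69894144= 0.67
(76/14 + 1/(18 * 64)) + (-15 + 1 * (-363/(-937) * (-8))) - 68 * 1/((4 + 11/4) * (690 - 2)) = -12363791329/974719872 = -12.68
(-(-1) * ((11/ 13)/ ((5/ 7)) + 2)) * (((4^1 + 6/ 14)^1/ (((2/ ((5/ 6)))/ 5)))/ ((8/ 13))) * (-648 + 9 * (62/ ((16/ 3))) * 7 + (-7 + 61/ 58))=194595525/ 51968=3744.53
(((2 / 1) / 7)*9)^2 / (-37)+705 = 704.82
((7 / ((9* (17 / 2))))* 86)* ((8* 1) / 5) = 9632 / 765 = 12.59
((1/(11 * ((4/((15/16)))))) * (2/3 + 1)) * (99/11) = 225/704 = 0.32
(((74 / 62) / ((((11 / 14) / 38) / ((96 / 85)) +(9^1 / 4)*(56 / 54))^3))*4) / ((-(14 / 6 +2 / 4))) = -118293685258420224 / 913002952515347129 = -0.13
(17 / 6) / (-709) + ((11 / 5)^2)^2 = 62272189 / 2658750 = 23.42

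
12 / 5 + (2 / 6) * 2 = 3.07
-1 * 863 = -863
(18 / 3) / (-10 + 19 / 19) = -2 / 3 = -0.67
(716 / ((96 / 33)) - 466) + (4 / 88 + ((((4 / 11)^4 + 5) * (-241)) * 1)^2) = 2507104558422613 / 1714871048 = 1461978.47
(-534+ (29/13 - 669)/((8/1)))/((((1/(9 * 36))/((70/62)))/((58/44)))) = -1319632965/4433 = -297683.95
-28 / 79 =-0.35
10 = 10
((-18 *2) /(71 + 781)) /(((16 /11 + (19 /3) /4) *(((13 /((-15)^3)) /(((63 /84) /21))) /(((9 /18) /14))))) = 334125 /72544108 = 0.00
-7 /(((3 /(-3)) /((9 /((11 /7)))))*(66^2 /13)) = 637 /5324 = 0.12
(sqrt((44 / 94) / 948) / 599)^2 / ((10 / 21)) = 77 / 26644562260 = 0.00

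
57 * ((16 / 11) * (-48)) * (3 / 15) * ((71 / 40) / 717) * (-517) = 6086688 / 5975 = 1018.69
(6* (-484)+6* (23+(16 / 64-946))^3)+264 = -150852889593 / 32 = -4714152799.78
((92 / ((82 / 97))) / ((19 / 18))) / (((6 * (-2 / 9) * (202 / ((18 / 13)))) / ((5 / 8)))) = -2710665 / 8182616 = -0.33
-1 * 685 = -685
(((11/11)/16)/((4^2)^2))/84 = 1/344064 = 0.00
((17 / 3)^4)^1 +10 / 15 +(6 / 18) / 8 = 668627 / 648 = 1031.83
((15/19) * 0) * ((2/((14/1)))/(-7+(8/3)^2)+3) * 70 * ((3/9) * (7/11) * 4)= 0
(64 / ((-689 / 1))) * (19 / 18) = -608 / 6201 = -0.10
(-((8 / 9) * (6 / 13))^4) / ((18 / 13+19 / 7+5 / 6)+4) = -917504 / 289298763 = -0.00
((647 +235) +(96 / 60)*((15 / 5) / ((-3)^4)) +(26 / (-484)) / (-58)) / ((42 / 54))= 1134.08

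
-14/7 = -2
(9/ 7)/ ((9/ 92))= 92/ 7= 13.14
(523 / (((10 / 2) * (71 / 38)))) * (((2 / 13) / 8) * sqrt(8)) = 9937 * sqrt(2) / 4615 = 3.05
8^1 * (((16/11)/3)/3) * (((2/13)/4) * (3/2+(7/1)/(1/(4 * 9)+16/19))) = 17312/36465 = 0.47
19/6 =3.17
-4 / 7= -0.57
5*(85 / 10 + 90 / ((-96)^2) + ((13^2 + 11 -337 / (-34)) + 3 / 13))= 112389525 / 113152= 993.26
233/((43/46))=10718/43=249.26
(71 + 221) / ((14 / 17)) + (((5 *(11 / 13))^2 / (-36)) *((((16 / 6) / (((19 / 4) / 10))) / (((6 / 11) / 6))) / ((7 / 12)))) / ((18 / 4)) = 624249862 / 1820637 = 342.87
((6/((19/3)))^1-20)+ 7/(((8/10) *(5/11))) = 15/76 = 0.20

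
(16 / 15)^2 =256 / 225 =1.14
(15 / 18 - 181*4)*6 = -4339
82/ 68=41/ 34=1.21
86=86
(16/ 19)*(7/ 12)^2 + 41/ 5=7256/ 855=8.49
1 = 1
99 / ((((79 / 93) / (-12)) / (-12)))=1325808 / 79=16782.38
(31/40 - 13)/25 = -489/1000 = -0.49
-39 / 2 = -19.50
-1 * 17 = -17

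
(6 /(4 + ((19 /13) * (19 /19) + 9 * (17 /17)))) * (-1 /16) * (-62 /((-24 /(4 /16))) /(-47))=403 /1131008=0.00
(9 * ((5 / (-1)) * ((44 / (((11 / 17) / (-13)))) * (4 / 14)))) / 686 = 39780 / 2401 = 16.57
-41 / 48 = -0.85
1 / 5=0.20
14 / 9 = 1.56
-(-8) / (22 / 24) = 96 / 11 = 8.73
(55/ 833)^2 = 3025/ 693889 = 0.00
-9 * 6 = -54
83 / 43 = 1.93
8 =8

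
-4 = -4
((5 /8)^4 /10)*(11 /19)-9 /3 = -2.99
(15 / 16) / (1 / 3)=45 / 16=2.81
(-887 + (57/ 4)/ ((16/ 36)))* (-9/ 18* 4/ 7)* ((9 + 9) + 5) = 314617/ 56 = 5618.16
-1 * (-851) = 851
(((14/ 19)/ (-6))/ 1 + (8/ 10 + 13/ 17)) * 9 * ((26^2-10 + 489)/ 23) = 4841298/ 7429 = 651.68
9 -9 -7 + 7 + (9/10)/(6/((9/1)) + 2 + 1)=27/110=0.25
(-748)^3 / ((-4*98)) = 52313624 / 49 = 1067624.98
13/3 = 4.33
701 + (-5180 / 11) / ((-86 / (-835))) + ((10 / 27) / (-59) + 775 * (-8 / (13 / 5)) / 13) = -516316015079 / 127339641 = -4054.64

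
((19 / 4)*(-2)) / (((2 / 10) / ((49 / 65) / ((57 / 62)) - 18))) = 31826 / 39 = 816.05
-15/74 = -0.20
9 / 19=0.47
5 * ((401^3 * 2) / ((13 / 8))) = 5158496080 / 13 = 396807390.77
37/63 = 0.59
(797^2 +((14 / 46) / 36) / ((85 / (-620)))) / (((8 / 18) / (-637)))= -711943130899 / 782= -910413210.87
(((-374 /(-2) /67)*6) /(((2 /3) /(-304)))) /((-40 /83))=5308182 /335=15845.32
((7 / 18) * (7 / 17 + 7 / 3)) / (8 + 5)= 490 / 5967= 0.08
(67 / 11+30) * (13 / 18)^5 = 147403321 / 20785248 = 7.09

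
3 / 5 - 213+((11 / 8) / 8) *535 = -120.45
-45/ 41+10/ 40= -139/ 164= -0.85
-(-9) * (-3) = -27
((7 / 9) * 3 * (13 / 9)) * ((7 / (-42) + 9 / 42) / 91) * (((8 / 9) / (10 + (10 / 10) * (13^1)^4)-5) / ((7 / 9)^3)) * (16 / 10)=-10285496 / 342994855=-0.03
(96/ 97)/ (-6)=-16/ 97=-0.16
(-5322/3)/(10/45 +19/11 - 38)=175626/3569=49.21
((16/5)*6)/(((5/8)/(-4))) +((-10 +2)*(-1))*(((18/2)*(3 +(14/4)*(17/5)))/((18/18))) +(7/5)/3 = 71279/75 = 950.39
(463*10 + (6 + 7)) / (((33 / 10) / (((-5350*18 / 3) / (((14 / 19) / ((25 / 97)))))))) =-15797327.29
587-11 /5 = 2924 /5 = 584.80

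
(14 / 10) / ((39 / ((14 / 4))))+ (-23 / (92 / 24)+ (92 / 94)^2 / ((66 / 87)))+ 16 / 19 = -678731791 / 180055590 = -3.77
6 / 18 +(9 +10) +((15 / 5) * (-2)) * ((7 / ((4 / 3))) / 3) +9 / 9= 59 / 6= 9.83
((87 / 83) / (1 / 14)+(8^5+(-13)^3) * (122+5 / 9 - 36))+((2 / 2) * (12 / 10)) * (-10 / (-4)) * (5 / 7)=13836491968 / 5229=2646106.71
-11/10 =-1.10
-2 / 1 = -2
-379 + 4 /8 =-757 /2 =-378.50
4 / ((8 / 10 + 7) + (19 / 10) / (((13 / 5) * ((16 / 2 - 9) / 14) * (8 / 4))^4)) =1142440 / 30739633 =0.04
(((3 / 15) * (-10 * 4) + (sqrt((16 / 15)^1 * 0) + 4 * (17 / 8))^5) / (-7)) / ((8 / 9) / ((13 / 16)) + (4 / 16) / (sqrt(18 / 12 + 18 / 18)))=-26574930720 / 4491697 + 19432918089 * sqrt(10) / 71867152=-5061.38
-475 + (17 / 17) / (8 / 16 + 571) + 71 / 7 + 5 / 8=-29714459 / 64008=-464.23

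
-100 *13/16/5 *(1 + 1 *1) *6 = -195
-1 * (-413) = 413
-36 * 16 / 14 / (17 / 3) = -864 / 119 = -7.26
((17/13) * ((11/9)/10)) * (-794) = -126.90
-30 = -30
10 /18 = 5 /9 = 0.56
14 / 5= 2.80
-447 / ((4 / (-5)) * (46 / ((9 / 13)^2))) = 181035 / 31096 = 5.82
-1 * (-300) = 300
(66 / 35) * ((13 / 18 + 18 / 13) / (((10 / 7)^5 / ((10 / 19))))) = 13020623 / 37050000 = 0.35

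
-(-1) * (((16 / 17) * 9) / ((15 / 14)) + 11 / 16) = 11687 / 1360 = 8.59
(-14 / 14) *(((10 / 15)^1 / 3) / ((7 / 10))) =-0.32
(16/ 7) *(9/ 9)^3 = 16/ 7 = 2.29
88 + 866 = 954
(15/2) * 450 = 3375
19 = 19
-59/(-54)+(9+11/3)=743/54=13.76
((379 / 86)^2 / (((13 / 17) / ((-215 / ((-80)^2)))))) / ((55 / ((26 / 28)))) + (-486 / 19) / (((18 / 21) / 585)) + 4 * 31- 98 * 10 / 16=-56027930184843 / 3220940800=-17394.90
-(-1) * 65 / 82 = 65 / 82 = 0.79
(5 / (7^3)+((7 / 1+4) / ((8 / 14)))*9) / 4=237719 / 5488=43.32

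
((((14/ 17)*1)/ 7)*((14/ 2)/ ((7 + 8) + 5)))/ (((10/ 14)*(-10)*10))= -49/ 85000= -0.00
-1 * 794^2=-630436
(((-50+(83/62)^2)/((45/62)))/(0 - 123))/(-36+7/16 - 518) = -0.00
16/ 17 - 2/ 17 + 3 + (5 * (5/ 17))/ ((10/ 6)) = 80/ 17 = 4.71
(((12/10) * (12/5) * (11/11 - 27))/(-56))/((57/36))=2808/3325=0.84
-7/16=-0.44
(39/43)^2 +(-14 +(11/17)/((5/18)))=-1704923/157165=-10.85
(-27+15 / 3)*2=-44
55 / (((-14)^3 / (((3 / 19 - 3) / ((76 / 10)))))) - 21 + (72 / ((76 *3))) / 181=-3763553043 / 179295704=-20.99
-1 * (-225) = 225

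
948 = 948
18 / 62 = 9 / 31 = 0.29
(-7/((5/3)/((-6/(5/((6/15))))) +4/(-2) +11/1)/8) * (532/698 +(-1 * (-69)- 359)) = 3179736/69451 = 45.78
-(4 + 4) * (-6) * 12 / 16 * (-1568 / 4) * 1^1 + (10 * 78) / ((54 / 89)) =-115438 / 9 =-12826.44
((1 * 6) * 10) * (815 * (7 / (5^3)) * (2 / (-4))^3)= -3423 / 10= -342.30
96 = 96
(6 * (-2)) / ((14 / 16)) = -96 / 7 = -13.71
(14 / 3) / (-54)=-0.09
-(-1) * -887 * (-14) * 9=111762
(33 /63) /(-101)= -11 /2121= -0.01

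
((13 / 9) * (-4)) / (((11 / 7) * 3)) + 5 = 1121 / 297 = 3.77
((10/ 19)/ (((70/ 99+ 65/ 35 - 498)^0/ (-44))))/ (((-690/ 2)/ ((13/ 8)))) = 143/ 1311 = 0.11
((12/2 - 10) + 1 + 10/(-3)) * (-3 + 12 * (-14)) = 1083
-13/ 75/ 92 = -13/ 6900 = -0.00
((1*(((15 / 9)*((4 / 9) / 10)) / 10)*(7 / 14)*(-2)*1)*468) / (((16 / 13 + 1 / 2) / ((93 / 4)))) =-10478 / 225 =-46.57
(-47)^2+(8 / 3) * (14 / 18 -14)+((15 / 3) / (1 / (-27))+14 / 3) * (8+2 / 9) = 9919 / 9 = 1102.11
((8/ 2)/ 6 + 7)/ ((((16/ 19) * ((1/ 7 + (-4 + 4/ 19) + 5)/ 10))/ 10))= 290605/ 432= 672.70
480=480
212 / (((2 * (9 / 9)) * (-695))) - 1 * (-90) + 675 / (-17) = 592423 / 11815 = 50.14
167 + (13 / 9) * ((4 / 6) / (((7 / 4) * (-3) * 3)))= 283963 / 1701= 166.94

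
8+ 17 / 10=97 / 10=9.70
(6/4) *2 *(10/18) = 1.67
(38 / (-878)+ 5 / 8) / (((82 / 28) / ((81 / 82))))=1158381 / 5903672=0.20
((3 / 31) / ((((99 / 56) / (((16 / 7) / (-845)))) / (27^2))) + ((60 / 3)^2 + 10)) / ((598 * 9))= 59054173 / 775398195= 0.08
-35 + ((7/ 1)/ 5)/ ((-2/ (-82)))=112/ 5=22.40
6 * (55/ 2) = 165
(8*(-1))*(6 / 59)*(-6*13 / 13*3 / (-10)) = -432 / 295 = -1.46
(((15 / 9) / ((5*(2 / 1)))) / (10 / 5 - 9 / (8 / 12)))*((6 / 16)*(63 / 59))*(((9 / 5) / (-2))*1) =0.01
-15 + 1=-14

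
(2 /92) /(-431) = -1 /19826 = -0.00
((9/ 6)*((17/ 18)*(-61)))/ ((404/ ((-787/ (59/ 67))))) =191.17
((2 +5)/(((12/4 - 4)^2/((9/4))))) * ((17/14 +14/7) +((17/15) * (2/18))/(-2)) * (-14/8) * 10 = -10423/12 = -868.58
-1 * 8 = -8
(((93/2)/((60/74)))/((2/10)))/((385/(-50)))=-5735/154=-37.24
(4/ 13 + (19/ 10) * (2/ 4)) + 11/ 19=9073/ 4940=1.84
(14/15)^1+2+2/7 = 338/105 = 3.22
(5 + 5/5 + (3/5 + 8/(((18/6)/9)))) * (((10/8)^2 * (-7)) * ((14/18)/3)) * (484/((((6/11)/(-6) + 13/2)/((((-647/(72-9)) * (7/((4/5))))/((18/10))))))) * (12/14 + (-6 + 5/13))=-1556569.37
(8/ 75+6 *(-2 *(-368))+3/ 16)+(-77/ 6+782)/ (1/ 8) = 4227851/ 400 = 10569.63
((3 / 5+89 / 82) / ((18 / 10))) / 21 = 691 / 15498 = 0.04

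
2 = 2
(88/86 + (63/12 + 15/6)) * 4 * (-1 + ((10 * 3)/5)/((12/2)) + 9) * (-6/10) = -40743/215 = -189.50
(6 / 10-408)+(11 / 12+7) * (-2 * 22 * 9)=-17712 / 5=-3542.40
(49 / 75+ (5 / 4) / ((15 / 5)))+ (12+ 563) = 57607 / 100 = 576.07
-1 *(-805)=805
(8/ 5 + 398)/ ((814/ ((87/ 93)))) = 783/ 1705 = 0.46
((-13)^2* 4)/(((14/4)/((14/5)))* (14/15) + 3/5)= 20280/53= 382.64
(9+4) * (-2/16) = -13/8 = -1.62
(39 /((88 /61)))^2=730.84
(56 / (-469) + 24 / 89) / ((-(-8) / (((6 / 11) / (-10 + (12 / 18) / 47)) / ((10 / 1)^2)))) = -2961 / 288609200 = -0.00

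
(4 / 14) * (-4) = -1.14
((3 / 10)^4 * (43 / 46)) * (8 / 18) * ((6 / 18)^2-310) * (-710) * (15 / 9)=8514817 / 6900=1234.03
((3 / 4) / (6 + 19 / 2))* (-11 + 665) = 981 / 31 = 31.65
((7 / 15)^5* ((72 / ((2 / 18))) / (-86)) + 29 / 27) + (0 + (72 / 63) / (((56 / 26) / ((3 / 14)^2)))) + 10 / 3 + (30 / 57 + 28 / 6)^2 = 196432070793731 / 6289434506250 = 31.23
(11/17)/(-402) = -11/6834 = -0.00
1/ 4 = 0.25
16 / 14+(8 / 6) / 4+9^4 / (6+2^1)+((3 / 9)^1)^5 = 11180405 / 13608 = 821.61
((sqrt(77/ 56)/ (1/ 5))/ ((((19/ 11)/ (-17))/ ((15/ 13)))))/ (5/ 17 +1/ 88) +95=95 - 5245350*sqrt(22)/ 112879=-122.96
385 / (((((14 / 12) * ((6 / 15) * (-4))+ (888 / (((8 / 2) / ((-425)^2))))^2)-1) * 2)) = 825 / 6891041792410702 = 0.00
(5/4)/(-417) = -5/1668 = -0.00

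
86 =86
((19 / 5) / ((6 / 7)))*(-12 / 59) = -266 / 295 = -0.90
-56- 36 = -92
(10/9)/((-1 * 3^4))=-10/729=-0.01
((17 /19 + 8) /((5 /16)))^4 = 53459728531456 /81450625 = 656345.22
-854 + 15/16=-853.06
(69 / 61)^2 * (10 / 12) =7935 / 7442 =1.07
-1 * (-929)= 929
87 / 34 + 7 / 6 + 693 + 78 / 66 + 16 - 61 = 366281 / 561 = 652.91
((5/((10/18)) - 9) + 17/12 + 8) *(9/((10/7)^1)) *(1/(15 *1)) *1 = 791/200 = 3.96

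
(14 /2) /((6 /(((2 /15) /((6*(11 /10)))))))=0.02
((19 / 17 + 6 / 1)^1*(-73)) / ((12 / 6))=-8833 / 34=-259.79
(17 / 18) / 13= 17 / 234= 0.07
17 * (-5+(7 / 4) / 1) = -221 / 4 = -55.25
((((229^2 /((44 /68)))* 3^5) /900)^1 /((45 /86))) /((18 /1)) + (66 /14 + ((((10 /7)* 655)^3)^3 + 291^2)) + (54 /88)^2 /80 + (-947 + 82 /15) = 257767585347603361142102843916396112027013 /468747498912000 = 549907116189211256712760500.00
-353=-353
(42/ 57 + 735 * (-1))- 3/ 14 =-195371/ 266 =-734.48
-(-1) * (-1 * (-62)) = 62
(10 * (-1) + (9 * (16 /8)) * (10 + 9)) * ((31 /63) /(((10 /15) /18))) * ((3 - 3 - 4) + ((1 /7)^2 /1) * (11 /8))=-12018483 /686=-17519.65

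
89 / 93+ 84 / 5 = 8257 / 465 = 17.76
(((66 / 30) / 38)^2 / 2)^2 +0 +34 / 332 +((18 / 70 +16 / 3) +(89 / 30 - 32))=-70690272165579 / 3028660040000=-23.34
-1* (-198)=198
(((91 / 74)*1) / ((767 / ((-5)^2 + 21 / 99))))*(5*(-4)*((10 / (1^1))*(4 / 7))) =-332800 / 72039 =-4.62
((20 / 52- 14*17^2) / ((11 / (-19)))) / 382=999267 / 54626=18.29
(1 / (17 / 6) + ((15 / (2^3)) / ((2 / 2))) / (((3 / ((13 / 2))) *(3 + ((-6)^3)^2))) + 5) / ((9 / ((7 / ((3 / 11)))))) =5231118893 / 342663696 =15.27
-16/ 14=-8/ 7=-1.14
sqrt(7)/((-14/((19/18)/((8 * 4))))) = -19 * sqrt(7)/8064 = -0.01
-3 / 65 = -0.05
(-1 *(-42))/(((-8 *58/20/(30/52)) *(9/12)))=-525/377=-1.39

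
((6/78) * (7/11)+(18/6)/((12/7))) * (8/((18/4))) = 1372/429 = 3.20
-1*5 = -5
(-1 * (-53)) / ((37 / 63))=3339 / 37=90.24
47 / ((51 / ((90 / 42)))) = 235 / 119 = 1.97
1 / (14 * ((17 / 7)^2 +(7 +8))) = 7 / 2048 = 0.00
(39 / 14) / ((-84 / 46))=-299 / 196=-1.53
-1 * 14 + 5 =-9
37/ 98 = 0.38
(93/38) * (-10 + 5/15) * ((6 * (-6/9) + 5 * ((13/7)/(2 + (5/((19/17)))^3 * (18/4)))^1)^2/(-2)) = 5374290379813840539/28724280697433251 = 187.10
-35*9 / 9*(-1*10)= 350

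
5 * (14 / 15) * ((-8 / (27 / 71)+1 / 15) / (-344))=19817 / 69660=0.28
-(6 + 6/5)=-36/5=-7.20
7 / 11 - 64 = -697 / 11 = -63.36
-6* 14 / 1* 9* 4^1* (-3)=9072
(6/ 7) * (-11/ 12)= -11/ 14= -0.79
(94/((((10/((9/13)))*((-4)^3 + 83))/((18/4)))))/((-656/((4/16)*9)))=-34263/6481280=-0.01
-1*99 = -99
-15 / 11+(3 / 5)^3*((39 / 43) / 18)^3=-1192580833 / 874577000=-1.36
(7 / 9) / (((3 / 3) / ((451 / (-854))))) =-0.41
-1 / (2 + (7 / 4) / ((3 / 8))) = -3 / 20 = -0.15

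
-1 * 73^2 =-5329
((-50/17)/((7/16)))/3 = -800/357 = -2.24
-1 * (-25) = 25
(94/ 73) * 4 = 376/ 73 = 5.15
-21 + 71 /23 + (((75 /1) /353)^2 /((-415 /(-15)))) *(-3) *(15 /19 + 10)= -81200154791 /4519693039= -17.97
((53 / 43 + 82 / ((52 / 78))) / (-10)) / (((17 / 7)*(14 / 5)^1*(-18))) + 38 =1002679 / 26316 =38.10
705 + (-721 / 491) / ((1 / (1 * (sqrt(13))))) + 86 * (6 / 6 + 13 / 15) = 860.24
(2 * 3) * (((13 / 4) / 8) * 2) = 4.88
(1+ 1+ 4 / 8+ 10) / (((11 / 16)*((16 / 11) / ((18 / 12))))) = 75 / 4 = 18.75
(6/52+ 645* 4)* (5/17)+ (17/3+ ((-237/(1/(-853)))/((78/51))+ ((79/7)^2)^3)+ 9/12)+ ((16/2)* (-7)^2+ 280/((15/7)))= 2199679.41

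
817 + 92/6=2497/3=832.33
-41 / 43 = -0.95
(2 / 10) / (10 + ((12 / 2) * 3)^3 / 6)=1 / 4910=0.00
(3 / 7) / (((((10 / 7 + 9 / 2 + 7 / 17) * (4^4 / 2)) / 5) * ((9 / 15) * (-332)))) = -425 / 32063232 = -0.00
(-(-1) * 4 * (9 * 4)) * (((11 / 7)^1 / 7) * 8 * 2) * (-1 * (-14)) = 50688 / 7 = 7241.14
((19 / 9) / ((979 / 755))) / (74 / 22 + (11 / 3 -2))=14345 / 44322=0.32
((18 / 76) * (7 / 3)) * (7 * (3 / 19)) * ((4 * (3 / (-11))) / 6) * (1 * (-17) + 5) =1.33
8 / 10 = 4 / 5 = 0.80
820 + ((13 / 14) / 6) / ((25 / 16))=430552 / 525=820.10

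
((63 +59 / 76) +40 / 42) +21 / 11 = 1169893 / 17556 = 66.64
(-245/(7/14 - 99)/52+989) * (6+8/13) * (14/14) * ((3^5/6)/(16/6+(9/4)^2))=423468963576/12351703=34284.26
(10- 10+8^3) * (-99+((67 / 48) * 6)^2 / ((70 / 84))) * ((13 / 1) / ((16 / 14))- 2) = -71190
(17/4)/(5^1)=17/20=0.85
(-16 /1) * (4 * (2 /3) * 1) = -128 /3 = -42.67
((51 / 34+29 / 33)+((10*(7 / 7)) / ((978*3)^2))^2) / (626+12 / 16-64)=484762312690673 / 114680251189747881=0.00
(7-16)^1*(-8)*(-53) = -3816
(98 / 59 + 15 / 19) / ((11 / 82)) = 225254 / 12331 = 18.27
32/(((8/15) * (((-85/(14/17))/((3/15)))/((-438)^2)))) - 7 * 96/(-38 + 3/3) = -1191531264/53465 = -22286.19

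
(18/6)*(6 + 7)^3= 6591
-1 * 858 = -858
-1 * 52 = -52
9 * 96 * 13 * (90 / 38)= 505440 / 19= 26602.11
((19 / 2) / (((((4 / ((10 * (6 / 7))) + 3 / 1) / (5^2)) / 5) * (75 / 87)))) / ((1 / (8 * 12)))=495900 / 13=38146.15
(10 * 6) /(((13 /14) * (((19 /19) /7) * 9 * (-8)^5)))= -245 /159744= -0.00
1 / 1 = 1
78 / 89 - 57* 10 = -50652 / 89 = -569.12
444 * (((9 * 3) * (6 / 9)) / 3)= 2664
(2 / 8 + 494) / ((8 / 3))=5931 / 32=185.34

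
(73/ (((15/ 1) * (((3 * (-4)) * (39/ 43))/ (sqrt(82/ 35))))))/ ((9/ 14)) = -3139 * sqrt(2870)/ 157950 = -1.06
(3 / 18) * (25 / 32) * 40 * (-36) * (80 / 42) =-2500 / 7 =-357.14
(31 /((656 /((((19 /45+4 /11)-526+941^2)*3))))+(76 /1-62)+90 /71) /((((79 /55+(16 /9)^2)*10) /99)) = 1288749843512901 /4769149520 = 270226.34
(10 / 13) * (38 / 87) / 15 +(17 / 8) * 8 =57757 / 3393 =17.02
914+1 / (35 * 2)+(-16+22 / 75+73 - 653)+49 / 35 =335693 / 1050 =319.71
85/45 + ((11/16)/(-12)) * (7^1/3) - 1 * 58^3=-37461167/192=-195110.24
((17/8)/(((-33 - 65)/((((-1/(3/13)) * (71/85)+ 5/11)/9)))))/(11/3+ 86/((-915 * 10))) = 1353895/649335456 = 0.00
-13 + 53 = 40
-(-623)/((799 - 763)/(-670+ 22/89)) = -104314/9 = -11590.44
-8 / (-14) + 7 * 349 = 17105 / 7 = 2443.57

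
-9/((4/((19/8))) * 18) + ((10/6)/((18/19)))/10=-0.12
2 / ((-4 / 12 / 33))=-198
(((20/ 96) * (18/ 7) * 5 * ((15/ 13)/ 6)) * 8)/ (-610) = -75/ 11102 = -0.01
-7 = -7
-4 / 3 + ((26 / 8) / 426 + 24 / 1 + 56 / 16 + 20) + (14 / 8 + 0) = 27221 / 568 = 47.92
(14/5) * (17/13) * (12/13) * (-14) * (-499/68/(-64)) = -5.43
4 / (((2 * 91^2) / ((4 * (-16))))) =-128 / 8281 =-0.02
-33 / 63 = -11 / 21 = -0.52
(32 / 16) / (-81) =-2 / 81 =-0.02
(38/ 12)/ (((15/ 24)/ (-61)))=-4636/ 15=-309.07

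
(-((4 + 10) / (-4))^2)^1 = -49 / 4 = -12.25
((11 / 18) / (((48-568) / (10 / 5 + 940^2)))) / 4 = -539979 / 2080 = -259.61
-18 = -18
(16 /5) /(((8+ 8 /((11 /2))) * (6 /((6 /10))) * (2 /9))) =99 /650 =0.15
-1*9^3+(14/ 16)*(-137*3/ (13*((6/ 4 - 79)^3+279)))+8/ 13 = -35240234690/ 48381359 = -728.38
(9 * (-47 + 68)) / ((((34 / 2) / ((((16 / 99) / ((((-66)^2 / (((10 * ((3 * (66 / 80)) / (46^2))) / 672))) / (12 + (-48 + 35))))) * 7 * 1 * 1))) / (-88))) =7 / 1582768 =0.00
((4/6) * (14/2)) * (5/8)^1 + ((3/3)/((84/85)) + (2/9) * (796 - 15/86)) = 979459/5418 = 180.78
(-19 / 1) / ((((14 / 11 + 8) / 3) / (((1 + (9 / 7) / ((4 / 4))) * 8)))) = -13376 / 119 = -112.40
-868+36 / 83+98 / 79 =-5680498 / 6557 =-866.33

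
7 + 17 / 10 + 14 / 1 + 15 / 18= 353 / 15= 23.53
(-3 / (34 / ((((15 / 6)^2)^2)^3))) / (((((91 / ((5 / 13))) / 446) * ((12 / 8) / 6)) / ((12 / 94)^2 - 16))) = 79215087890625 / 124976384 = 633840.45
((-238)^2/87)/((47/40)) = 2265760/4089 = 554.11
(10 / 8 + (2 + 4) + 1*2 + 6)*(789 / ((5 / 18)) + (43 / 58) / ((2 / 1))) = 43321.75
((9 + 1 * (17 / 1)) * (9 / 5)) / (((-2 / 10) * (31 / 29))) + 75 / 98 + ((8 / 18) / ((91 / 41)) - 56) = -97370051 / 355446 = -273.94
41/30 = 1.37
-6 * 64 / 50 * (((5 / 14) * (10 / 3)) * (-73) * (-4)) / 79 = -18688 / 553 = -33.79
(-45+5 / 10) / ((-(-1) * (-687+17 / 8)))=356 / 5479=0.06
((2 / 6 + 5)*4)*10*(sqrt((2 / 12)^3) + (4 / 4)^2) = 227.85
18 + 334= 352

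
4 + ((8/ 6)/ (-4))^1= 11/ 3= 3.67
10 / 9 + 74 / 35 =1016 / 315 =3.23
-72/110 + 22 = 1174/55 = 21.35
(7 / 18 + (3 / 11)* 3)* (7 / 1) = 1673 / 198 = 8.45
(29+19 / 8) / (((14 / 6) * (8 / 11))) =8283 / 448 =18.49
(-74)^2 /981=5476 /981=5.58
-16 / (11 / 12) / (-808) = 24 / 1111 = 0.02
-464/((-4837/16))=7424/4837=1.53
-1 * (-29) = 29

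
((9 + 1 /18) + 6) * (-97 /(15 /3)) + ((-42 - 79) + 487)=6653 /90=73.92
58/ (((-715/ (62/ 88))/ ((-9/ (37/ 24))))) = 97092/ 291005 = 0.33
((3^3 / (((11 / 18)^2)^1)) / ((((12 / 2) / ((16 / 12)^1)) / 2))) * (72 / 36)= 7776 / 121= 64.26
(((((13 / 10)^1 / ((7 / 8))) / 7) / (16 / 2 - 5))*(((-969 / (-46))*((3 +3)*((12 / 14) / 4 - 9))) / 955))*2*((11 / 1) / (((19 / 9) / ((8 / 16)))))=-0.43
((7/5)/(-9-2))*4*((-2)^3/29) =224/1595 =0.14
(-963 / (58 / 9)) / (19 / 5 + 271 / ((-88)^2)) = -18643680 / 478471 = -38.97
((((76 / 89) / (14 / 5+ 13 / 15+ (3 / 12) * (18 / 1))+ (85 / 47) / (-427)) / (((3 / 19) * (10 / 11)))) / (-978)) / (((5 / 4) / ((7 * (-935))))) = 49025597951 / 13101344235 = 3.74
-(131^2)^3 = -5053913144281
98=98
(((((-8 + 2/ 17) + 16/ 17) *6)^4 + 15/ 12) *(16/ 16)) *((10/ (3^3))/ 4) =5025314041945/ 18040536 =278556.80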